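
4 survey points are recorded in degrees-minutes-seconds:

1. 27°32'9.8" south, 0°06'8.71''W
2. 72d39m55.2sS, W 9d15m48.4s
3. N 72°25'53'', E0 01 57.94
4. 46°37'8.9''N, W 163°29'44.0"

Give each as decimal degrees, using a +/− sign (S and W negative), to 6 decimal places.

1. -27.536056, -0.102419
2. -72.665333, -9.263444
3. 72.431389, 0.032761
4. 46.619139, -163.495556

Point 1:
  Lat: 27° + 32/60 + 9.8/3600 = 27 + 0.533333 + 0.002722 = 27.5360556
  hemisphere S, so the sign is −
  Lon: 0° + 6/60 + 8.71/3600 = 0 + 0.100000 + 0.002419 = 0.1024194
  W ⇒ negate
Point 2:
  Latitude: 39′ + 55.2″ = 39.92000′; 72 + 39.92000/60 = 72.6653333
  hemisphere S, so the sign is −
  λ: 9 + 15/60 + 48.4/3600 = 9.2634444
  W ⇒ negate
Point 3:
  Latitude: 72° + 25/60 + 53/3600 = 72 + 0.416667 + 0.014722 = 72.4313889
  N ⇒ keep positive
  Lon: 0 + 1/60 + 57.94/3600 = 0.0327611
  E → positive
Point 4:
  Latitude: 46 + 37/60 + 8.9/3600 = 46.6191389
  N → positive
  λ: 163° + 29/60 + 44/3600 = 163 + 0.483333 + 0.012222 = 163.4955556
  W ⇒ negate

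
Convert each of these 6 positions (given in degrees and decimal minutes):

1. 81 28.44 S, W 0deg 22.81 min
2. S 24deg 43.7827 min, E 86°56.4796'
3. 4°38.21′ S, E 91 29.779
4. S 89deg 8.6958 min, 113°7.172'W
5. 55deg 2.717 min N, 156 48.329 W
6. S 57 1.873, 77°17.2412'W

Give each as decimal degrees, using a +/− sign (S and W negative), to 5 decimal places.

1. -81.47400, -0.38017
2. -24.72971, 86.94133
3. -4.63683, 91.49632
4. -89.14493, -113.11953
5. 55.04528, -156.80548
6. -57.03122, -77.28735

Point 1:
  φ: 81 + 28.44/60 = 81.474000
  hemisphere S, so the sign is −
  Longitude: 22.81′ = 0.380167°; total 0.380167
  W → negative
Point 2:
  Lat: 24 + 43.7827/60 = 24.729712
  S ⇒ negate
  Longitude: 56.4796′ = 0.941327°; total 86.941327
  E ⇒ keep positive
Point 3:
  φ: 4 + 38.21/60 = 4.636833
  S ⇒ negate
  λ: 29.779′ = 0.496317°; total 91.496317
  E ⇒ keep positive
Point 4:
  Lat: 89 + 8.6958/60 = 89.144930
  S ⇒ negate
  Lon: 7.172′ = 0.119533°; total 113.119533
  W → negative
Point 5:
  Latitude: 2.717′ = 0.045283°; total 55.045283
  N → positive
  Longitude: 48.329′ = 0.805483°; total 156.805483
  W → negative
Point 6:
  φ: 57 + 1.873/60 = 57.031217
  S ⇒ negate
  Lon: 17.2412′ = 0.287353°; total 77.287353
  hemisphere W, so the sign is −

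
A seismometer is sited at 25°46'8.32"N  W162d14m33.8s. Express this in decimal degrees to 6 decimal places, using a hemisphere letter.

Latitude: 46′ + 8.32″ = 46.13867′; 25 + 46.13867/60 = 25.7689778
λ: 162° + 14/60 + 33.8/3600 = 162 + 0.233333 + 0.009389 = 162.2427222

25.768978° N, 162.242722° W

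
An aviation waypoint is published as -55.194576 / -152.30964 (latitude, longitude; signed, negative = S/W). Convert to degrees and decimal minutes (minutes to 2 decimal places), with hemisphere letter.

55° 11.67′ S, 152° 18.58′ W

Latitude is negative → S; |value| = 55.194576
Lat: minutes = (55.194576 − 55) × 60 = 11.6746
Longitude is negative → W; |value| = 152.309640
Lon: 152° + 0.309640 × 60 = 152° 18.5784′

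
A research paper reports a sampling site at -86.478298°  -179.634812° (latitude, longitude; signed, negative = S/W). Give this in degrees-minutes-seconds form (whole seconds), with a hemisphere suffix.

86°28′42″ S, 179°38′5″ W

Latitude is negative → S; |value| = 86.478298
Latitude: whole degrees 86; 28.69788′ → 28′ and 41.87″
Longitude is negative → W; |value| = 179.634812
λ: 0.634812 × 60 = 38.08872′ → 38′, remainder × 60 = 5.32″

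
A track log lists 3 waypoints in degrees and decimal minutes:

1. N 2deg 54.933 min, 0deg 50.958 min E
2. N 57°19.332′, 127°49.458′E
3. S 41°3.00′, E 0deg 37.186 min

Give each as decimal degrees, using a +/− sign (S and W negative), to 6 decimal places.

Point 1:
  Latitude: 54.933′ = 0.915550°; total 2.9155500
  N ⇒ keep positive
  Lon: 50.958′ = 0.849300°; total 0.8493000
  E ⇒ keep positive
Point 2:
  Latitude: 19.332′ = 0.322200°; total 57.3222000
  N ⇒ keep positive
  Lon: 49.458′ = 0.824300°; total 127.8243000
  E → positive
Point 3:
  φ: 41 + 3/60 = 41.0500000
  S → negative
  Longitude: 37.186′ = 0.619767°; total 0.6197667
  E ⇒ keep positive

1. 2.915550, 0.849300
2. 57.322200, 127.824300
3. -41.050000, 0.619767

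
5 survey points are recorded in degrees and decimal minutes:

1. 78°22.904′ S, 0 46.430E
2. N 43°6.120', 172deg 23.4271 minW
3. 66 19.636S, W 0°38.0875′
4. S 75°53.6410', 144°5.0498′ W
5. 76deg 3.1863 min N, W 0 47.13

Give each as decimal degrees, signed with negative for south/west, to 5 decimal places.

Point 1:
  φ: 22.904′ = 0.381733°; total 78.381733
  S → negative
  Lon: 0 + 46.43/60 = 0.773833
  E ⇒ keep positive
Point 2:
  Lat: 43 + 6.12/60 = 43.102000
  N → positive
  λ: 23.4271′ = 0.390452°; total 172.390452
  W ⇒ negate
Point 3:
  φ: 19.636′ = 0.327267°; total 66.327267
  S → negative
  λ: 0 + 38.0875/60 = 0.634792
  W ⇒ negate
Point 4:
  φ: 53.641′ = 0.894017°; total 75.894017
  S → negative
  Lon: 5.0498′ = 0.084163°; total 144.084163
  W → negative
Point 5:
  Latitude: 3.1863′ = 0.053105°; total 76.053105
  N → positive
  λ: 0 + 47.13/60 = 0.785500
  hemisphere W, so the sign is −

1. -78.38173, 0.77383
2. 43.10200, -172.39045
3. -66.32727, -0.63479
4. -75.89402, -144.08416
5. 76.05311, -0.78550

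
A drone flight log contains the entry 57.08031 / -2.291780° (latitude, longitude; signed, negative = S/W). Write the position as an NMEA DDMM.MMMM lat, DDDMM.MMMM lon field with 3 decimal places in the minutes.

Lat: 57° + 0.080310 × 60 = 57° 4.81860′
Longitude is negative → W; |value| = 2.291780
λ: minutes = (2.291780 − 2) × 60 = 17.50680

5704.819,N / 00217.507,W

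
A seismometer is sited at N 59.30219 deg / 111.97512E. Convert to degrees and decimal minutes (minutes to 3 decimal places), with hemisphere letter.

Lat: 59° + 0.302190 × 60 = 59° 18.13140′
Lon: minutes = (111.975120 − 111) × 60 = 58.50720

59° 18.131′ N, 111° 58.507′ E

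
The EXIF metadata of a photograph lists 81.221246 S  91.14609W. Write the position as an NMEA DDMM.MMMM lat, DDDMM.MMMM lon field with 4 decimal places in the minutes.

8113.2748,S / 09108.7654,W

Latitude: minutes = (81.221246 − 81) × 60 = 13.274760
Lon: 91° + 0.146090 × 60 = 91° 8.765400′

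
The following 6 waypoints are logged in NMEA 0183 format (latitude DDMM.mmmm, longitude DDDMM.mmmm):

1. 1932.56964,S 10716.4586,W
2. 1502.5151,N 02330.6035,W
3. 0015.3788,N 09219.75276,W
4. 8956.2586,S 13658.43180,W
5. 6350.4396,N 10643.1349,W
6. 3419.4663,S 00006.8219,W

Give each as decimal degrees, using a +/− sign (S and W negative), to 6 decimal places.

Point 1:
  Latitude: split at 2 digits → 19° and 32.56964′; 19 + 32.56964/60 = 19.5428273
  S ⇒ negate
  Longitude: degrees = first 3 digits = 107, minutes = 16.4586; 107 + 16.4586/60 = 107.2743100
  hemisphere W, so the sign is −
Point 2:
  φ: split at 2 digits → 15° and 2.5151′; 15 + 2.5151/60 = 15.0419183
  N → positive
  λ: split at 3 digits → 023° and 30.6035′; 23 + 30.6035/60 = 23.5100583
  W → negative
Point 3:
  Latitude: degrees = first 2 digits = 0, minutes = 15.3788; 0 + 15.3788/60 = 0.2563133
  N ⇒ keep positive
  Longitude: degrees = first 3 digits = 92, minutes = 19.75276; 92 + 19.75276/60 = 92.3292127
  W → negative
Point 4:
  Lat: split at 2 digits → 89° and 56.2586′; 89 + 56.2586/60 = 89.9376433
  S ⇒ negate
  λ: split at 3 digits → 136° and 58.4318′; 136 + 58.4318/60 = 136.9738633
  W ⇒ negate
Point 5:
  Lat: degrees = first 2 digits = 63, minutes = 50.4396; 63 + 50.4396/60 = 63.8406600
  N ⇒ keep positive
  Longitude: degrees = first 3 digits = 106, minutes = 43.1349; 106 + 43.1349/60 = 106.7189150
  hemisphere W, so the sign is −
Point 6:
  Latitude: degrees = first 2 digits = 34, minutes = 19.4663; 34 + 19.4663/60 = 34.3244383
  hemisphere S, so the sign is −
  Longitude: degrees = first 3 digits = 0, minutes = 6.8219; 0 + 6.8219/60 = 0.1136983
  W → negative

1. -19.542827, -107.274310
2. 15.041918, -23.510058
3. 0.256313, -92.329213
4. -89.937643, -136.973863
5. 63.840660, -106.718915
6. -34.324438, -0.113698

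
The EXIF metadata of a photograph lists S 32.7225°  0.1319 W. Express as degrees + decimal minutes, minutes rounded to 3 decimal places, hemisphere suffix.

Latitude: fractional part 0.722500 → 43.35000 minutes
Longitude: 0° + 0.131900 × 60 = 0° 7.91400′

32° 43.350′ S, 0° 7.914′ W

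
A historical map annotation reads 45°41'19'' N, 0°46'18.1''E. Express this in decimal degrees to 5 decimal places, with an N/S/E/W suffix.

45.68861° N, 0.77169° E

Lat: 45 + 41/60 + 19/3600 = 45.688611
λ: 0° + 46/60 + 18.1/3600 = 0 + 0.766667 + 0.005028 = 0.771694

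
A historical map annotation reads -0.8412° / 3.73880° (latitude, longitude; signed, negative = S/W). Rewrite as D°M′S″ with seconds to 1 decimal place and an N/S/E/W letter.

Latitude is negative → S; |value| = 0.841200
Lat: whole degrees 0; 50.47200′ → 50′ and 28.320″
λ: 0.738800° → 44.32800′; 0.32800 × 60 = 19.680″

0°50′28.3″ S, 3°44′19.7″ E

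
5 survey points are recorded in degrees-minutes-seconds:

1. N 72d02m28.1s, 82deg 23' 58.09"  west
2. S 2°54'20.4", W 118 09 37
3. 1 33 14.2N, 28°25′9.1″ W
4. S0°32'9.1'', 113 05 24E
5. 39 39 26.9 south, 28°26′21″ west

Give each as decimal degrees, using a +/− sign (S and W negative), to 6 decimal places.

Point 1:
  Latitude: 72° + 2/60 + 28.1/3600 = 72 + 0.033333 + 0.007806 = 72.0411389
  N ⇒ keep positive
  λ: 82 + 23/60 + 58.09/3600 = 82.3994694
  hemisphere W, so the sign is −
Point 2:
  Lat: 54′ + 20.4″ = 54.34000′; 2 + 54.34000/60 = 2.9056667
  hemisphere S, so the sign is −
  Longitude: 118 + 9/60 + 37/3600 = 118.1602778
  W ⇒ negate
Point 3:
  Latitude: 1 + 33/60 + 14.2/3600 = 1.5539444
  N → positive
  Longitude: 28 + 25/60 + 9.1/3600 = 28.4191944
  hemisphere W, so the sign is −
Point 4:
  φ: 32′ + 9.1″ = 32.15167′; 0 + 32.15167/60 = 0.5358611
  S → negative
  Lon: 113 + 5/60 + 24/3600 = 113.0900000
  E ⇒ keep positive
Point 5:
  Latitude: 39 + 39/60 + 26.9/3600 = 39.6574722
  S ⇒ negate
  Longitude: 28° + 26/60 + 21/3600 = 28 + 0.433333 + 0.005833 = 28.4391667
  hemisphere W, so the sign is −

1. 72.041139, -82.399469
2. -2.905667, -118.160278
3. 1.553944, -28.419194
4. -0.535861, 113.090000
5. -39.657472, -28.439167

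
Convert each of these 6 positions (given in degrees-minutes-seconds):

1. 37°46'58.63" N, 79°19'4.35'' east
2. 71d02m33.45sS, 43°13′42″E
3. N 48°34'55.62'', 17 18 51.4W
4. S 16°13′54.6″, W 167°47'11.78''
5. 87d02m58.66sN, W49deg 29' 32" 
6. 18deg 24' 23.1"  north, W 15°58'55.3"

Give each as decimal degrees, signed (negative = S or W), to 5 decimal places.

Point 1:
  Latitude: 46′ + 58.63″ = 46.97717′; 37 + 46.97717/60 = 37.782953
  N → positive
  Longitude: 79° + 19/60 + 4.35/3600 = 79 + 0.316667 + 0.001208 = 79.317875
  E → positive
Point 2:
  Lat: 71 + 2/60 + 33.45/3600 = 71.042625
  hemisphere S, so the sign is −
  λ: 43 + 13/60 + 42/3600 = 43.228333
  E ⇒ keep positive
Point 3:
  φ: 34′ + 55.62″ = 34.92700′; 48 + 34.92700/60 = 48.582117
  N → positive
  Longitude: 18′ + 51.4″ = 18.85667′; 17 + 18.85667/60 = 17.314278
  hemisphere W, so the sign is −
Point 4:
  Latitude: 16° + 13/60 + 54.6/3600 = 16 + 0.216667 + 0.015167 = 16.231833
  S ⇒ negate
  λ: 47′ + 11.78″ = 47.19633′; 167 + 47.19633/60 = 167.786606
  W → negative
Point 5:
  φ: 2′ + 58.66″ = 2.97767′; 87 + 2.97767/60 = 87.049628
  N ⇒ keep positive
  Lon: 29′ + 32″ = 29.53333′; 49 + 29.53333/60 = 49.492222
  W ⇒ negate
Point 6:
  Latitude: 24′ + 23.1″ = 24.38500′; 18 + 24.38500/60 = 18.406417
  N → positive
  Lon: 15° + 58/60 + 55.3/3600 = 15 + 0.966667 + 0.015361 = 15.982028
  W ⇒ negate

1. 37.78295, 79.31788
2. -71.04263, 43.22833
3. 48.58212, -17.31428
4. -16.23183, -167.78661
5. 87.04963, -49.49222
6. 18.40642, -15.98203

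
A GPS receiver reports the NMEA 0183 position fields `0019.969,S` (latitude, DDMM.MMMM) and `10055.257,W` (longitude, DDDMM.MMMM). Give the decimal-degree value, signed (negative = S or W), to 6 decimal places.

Lat: split at 2 digits → 00° and 19.969′; 0 + 19.969/60 = 0.3328167
S → negative
λ: degrees = first 3 digits = 100, minutes = 55.257; 100 + 55.257/60 = 100.9209500
hemisphere W, so the sign is −

-0.332817, -100.920950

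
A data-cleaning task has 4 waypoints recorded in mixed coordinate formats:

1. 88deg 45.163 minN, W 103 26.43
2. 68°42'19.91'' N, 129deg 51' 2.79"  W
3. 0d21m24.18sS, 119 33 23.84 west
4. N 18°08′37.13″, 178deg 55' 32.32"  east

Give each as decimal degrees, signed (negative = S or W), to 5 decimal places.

Point 1:
  φ: 45.163′ = 0.752717°; total 88.752717
  N → positive
  λ: 26.43′ = 0.440500°; total 103.440500
  hemisphere W, so the sign is −
Point 2:
  φ: 42′ + 19.91″ = 42.33183′; 68 + 42.33183/60 = 68.705531
  N ⇒ keep positive
  Lon: 129 + 51/60 + 2.79/3600 = 129.850775
  hemisphere W, so the sign is −
Point 3:
  φ: 0° + 21/60 + 24.18/3600 = 0 + 0.350000 + 0.006717 = 0.356717
  S ⇒ negate
  Lon: 33′ + 23.84″ = 33.39733′; 119 + 33.39733/60 = 119.556622
  W → negative
Point 4:
  Lat: 18° + 8/60 + 37.13/3600 = 18 + 0.133333 + 0.010314 = 18.143647
  N → positive
  Longitude: 178 + 55/60 + 32.32/3600 = 178.925644
  E → positive

1. 88.75272, -103.44050
2. 68.70553, -129.85078
3. -0.35672, -119.55662
4. 18.14365, 178.92564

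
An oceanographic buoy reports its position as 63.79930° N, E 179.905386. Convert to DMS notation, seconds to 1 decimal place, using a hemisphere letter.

Latitude: whole degrees 63; 47.95800′ → 47′ and 57.480″
Lon: 0.905386 × 60 = 54.32316′ → 54′, remainder × 60 = 19.390″

63°47′57.5″ N, 179°54′19.4″ E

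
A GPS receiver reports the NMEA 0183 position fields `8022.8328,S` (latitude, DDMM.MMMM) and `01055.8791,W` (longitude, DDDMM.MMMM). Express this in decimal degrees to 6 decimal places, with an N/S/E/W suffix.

φ: degrees = first 2 digits = 80, minutes = 22.8328; 80 + 22.8328/60 = 80.3805467
λ: split at 3 digits → 010° and 55.8791′; 10 + 55.8791/60 = 10.9313183

80.380547° S, 10.931318° W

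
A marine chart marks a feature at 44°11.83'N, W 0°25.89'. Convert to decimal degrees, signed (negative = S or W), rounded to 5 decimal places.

44.19717, -0.43150

Lat: 11.83′ = 0.197167°; total 44.197167
N → positive
Lon: 0 + 25.89/60 = 0.431500
W → negative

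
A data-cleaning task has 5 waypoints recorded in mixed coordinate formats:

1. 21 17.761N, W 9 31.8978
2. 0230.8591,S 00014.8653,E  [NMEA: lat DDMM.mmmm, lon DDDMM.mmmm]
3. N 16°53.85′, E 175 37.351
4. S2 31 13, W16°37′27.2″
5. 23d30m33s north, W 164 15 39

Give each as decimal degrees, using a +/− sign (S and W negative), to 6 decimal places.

Point 1:
  Latitude: 17.761′ = 0.296017°; total 21.2960167
  N ⇒ keep positive
  λ: 9 + 31.8978/60 = 9.5316300
  W ⇒ negate
Point 2:
  Latitude: split at 2 digits → 02° and 30.8591′; 2 + 30.8591/60 = 2.5143183
  S ⇒ negate
  λ: split at 3 digits → 000° and 14.8653′; 0 + 14.8653/60 = 0.2477550
  E → positive
Point 3:
  Lat: 53.85′ = 0.897500°; total 16.8975000
  N ⇒ keep positive
  λ: 175 + 37.351/60 = 175.6225167
  E → positive
Point 4:
  Latitude: 2 + 31/60 + 13/3600 = 2.5202778
  S → negative
  λ: 16° + 37/60 + 27.2/3600 = 16 + 0.616667 + 0.007556 = 16.6242222
  W → negative
Point 5:
  φ: 30′ + 33″ = 30.55000′; 23 + 30.55000/60 = 23.5091667
  N → positive
  λ: 164° + 15/60 + 39/3600 = 164 + 0.250000 + 0.010833 = 164.2608333
  hemisphere W, so the sign is −

1. 21.296017, -9.531630
2. -2.514318, 0.247755
3. 16.897500, 175.622517
4. -2.520278, -16.624222
5. 23.509167, -164.260833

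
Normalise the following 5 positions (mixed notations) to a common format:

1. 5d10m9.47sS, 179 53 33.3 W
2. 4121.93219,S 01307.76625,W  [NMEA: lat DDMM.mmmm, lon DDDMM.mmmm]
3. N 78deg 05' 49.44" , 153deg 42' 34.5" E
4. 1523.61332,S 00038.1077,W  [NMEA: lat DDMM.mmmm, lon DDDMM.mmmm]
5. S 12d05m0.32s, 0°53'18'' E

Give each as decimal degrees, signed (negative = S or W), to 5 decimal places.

Point 1:
  Lat: 10′ + 9.47″ = 10.15783′; 5 + 10.15783/60 = 5.169297
  S ⇒ negate
  Longitude: 179 + 53/60 + 33.3/3600 = 179.892583
  W ⇒ negate
Point 2:
  φ: split at 2 digits → 41° and 21.93219′; 41 + 21.93219/60 = 41.365537
  hemisphere S, so the sign is −
  λ: degrees = first 3 digits = 13, minutes = 7.76625; 13 + 7.76625/60 = 13.129438
  W ⇒ negate
Point 3:
  Lat: 78° + 5/60 + 49.44/3600 = 78 + 0.083333 + 0.013733 = 78.097067
  N → positive
  Lon: 153° + 42/60 + 34.5/3600 = 153 + 0.700000 + 0.009583 = 153.709583
  E → positive
Point 4:
  Latitude: split at 2 digits → 15° and 23.61332′; 15 + 23.61332/60 = 15.393555
  S ⇒ negate
  Lon: degrees = first 3 digits = 0, minutes = 38.1077; 0 + 38.1077/60 = 0.635128
  hemisphere W, so the sign is −
Point 5:
  Lat: 12° + 5/60 + 0.32/3600 = 12 + 0.083333 + 0.000089 = 12.083422
  hemisphere S, so the sign is −
  Lon: 0° + 53/60 + 18/3600 = 0 + 0.883333 + 0.005000 = 0.888333
  E → positive

1. -5.16930, -179.89258
2. -41.36554, -13.12944
3. 78.09707, 153.70958
4. -15.39356, -0.63513
5. -12.08342, 0.88833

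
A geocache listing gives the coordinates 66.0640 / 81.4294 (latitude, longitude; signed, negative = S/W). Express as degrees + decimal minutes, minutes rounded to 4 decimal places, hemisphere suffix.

66° 3.8400′ N, 81° 25.7640′ E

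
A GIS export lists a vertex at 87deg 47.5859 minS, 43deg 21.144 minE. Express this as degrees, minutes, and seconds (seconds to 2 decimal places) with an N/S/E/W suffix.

87°47′35.15″ S, 43°21′8.64″ E

φ: fractional minutes 0.58590 × 60 = 35.1540″
λ: fractional minutes 0.14400 × 60 = 8.6400″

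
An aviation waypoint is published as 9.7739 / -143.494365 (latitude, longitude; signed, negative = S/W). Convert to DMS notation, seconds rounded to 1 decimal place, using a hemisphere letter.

9°46′26.0″ N, 143°29′39.7″ W

φ: 0.773900° → 46.43400′; 0.43400 × 60 = 26.040″
Longitude is negative → W; |value| = 143.494365
λ: 0.494365 × 60 = 29.66190′ → 29′, remainder × 60 = 39.714″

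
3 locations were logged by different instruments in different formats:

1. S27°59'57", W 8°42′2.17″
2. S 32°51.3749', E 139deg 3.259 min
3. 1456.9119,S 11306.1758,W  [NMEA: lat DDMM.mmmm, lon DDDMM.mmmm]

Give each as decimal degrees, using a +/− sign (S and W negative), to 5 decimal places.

1. -27.99917, -8.70060
2. -32.85625, 139.05432
3. -14.94853, -113.10293

Point 1:
  φ: 27° + 59/60 + 57/3600 = 27 + 0.983333 + 0.015833 = 27.999167
  hemisphere S, so the sign is −
  Longitude: 8 + 42/60 + 2.17/3600 = 8.700603
  W → negative
Point 2:
  Lat: 51.3749′ = 0.856248°; total 32.856248
  hemisphere S, so the sign is −
  Longitude: 3.259′ = 0.054317°; total 139.054317
  E ⇒ keep positive
Point 3:
  φ: split at 2 digits → 14° and 56.9119′; 14 + 56.9119/60 = 14.948532
  S ⇒ negate
  Longitude: degrees = first 3 digits = 113, minutes = 6.1758; 113 + 6.1758/60 = 113.102930
  W ⇒ negate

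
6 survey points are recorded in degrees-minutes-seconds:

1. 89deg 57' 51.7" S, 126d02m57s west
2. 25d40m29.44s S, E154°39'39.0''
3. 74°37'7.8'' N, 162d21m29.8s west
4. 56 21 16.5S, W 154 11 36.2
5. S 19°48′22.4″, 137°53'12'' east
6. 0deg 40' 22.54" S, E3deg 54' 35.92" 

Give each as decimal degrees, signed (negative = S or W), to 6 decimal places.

Point 1:
  Latitude: 89° + 57/60 + 51.7/3600 = 89 + 0.950000 + 0.014361 = 89.9643611
  S → negative
  Longitude: 126° + 2/60 + 57/3600 = 126 + 0.033333 + 0.015833 = 126.0491667
  W → negative
Point 2:
  φ: 25° + 40/60 + 29.44/3600 = 25 + 0.666667 + 0.008178 = 25.6748444
  S → negative
  Lon: 154° + 39/60 + 39/3600 = 154 + 0.650000 + 0.010833 = 154.6608333
  E → positive
Point 3:
  Lat: 37′ + 7.8″ = 37.13000′; 74 + 37.13000/60 = 74.6188333
  N ⇒ keep positive
  Longitude: 162 + 21/60 + 29.8/3600 = 162.3582778
  hemisphere W, so the sign is −
Point 4:
  φ: 56° + 21/60 + 16.5/3600 = 56 + 0.350000 + 0.004583 = 56.3545833
  S → negative
  λ: 154 + 11/60 + 36.2/3600 = 154.1933889
  W → negative
Point 5:
  Latitude: 19 + 48/60 + 22.4/3600 = 19.8062222
  S ⇒ negate
  λ: 137° + 53/60 + 12/3600 = 137 + 0.883333 + 0.003333 = 137.8866667
  E ⇒ keep positive
Point 6:
  Latitude: 40′ + 22.54″ = 40.37567′; 0 + 40.37567/60 = 0.6729278
  S → negative
  Longitude: 3° + 54/60 + 35.92/3600 = 3 + 0.900000 + 0.009978 = 3.9099778
  E → positive

1. -89.964361, -126.049167
2. -25.674844, 154.660833
3. 74.618833, -162.358278
4. -56.354583, -154.193389
5. -19.806222, 137.886667
6. -0.672928, 3.909978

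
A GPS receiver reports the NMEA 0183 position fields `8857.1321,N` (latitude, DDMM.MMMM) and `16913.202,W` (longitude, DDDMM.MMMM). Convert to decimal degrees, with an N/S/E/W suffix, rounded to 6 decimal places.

88.952202° N, 169.220033° W

Latitude: degrees = first 2 digits = 88, minutes = 57.1321; 88 + 57.1321/60 = 88.9522017
Longitude: split at 3 digits → 169° and 13.202′; 169 + 13.202/60 = 169.2200333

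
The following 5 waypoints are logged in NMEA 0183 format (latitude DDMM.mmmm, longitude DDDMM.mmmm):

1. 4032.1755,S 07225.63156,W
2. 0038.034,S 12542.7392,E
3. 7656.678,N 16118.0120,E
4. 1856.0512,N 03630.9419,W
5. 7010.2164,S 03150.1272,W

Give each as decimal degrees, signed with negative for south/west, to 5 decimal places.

Point 1:
  Latitude: split at 2 digits → 40° and 32.1755′; 40 + 32.1755/60 = 40.536258
  hemisphere S, so the sign is −
  Lon: split at 3 digits → 072° and 25.63156′; 72 + 25.63156/60 = 72.427193
  W → negative
Point 2:
  Lat: degrees = first 2 digits = 0, minutes = 38.034; 0 + 38.034/60 = 0.633900
  S → negative
  Longitude: split at 3 digits → 125° and 42.7392′; 125 + 42.7392/60 = 125.712320
  E → positive
Point 3:
  Lat: split at 2 digits → 76° and 56.678′; 76 + 56.678/60 = 76.944633
  N ⇒ keep positive
  Lon: split at 3 digits → 161° and 18.012′; 161 + 18.012/60 = 161.300200
  E ⇒ keep positive
Point 4:
  φ: degrees = first 2 digits = 18, minutes = 56.0512; 18 + 56.0512/60 = 18.934187
  N → positive
  Lon: degrees = first 3 digits = 36, minutes = 30.9419; 36 + 30.9419/60 = 36.515698
  hemisphere W, so the sign is −
Point 5:
  φ: degrees = first 2 digits = 70, minutes = 10.2164; 70 + 10.2164/60 = 70.170273
  S ⇒ negate
  Longitude: split at 3 digits → 031° and 50.1272′; 31 + 50.1272/60 = 31.835453
  hemisphere W, so the sign is −

1. -40.53626, -72.42719
2. -0.63390, 125.71232
3. 76.94463, 161.30020
4. 18.93419, -36.51570
5. -70.17027, -31.83545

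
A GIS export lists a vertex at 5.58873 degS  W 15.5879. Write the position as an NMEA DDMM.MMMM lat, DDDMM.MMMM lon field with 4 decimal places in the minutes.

Latitude: fractional part 0.588730 → 35.323800 minutes
Longitude: 15° + 0.587900 × 60 = 15° 35.274000′

0535.3238,S / 01535.2740,W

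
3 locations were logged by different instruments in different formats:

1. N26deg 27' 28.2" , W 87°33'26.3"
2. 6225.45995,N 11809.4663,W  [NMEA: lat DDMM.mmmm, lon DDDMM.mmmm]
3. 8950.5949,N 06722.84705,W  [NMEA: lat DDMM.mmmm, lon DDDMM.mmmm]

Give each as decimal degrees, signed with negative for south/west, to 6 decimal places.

Point 1:
  Lat: 27′ + 28.2″ = 27.47000′; 26 + 27.47000/60 = 26.4578333
  N ⇒ keep positive
  Longitude: 87 + 33/60 + 26.3/3600 = 87.5573056
  hemisphere W, so the sign is −
Point 2:
  Latitude: split at 2 digits → 62° and 25.45995′; 62 + 25.45995/60 = 62.4243325
  N → positive
  Longitude: split at 3 digits → 118° and 9.4663′; 118 + 9.4663/60 = 118.1577717
  W → negative
Point 3:
  Latitude: degrees = first 2 digits = 89, minutes = 50.5949; 89 + 50.5949/60 = 89.8432483
  N ⇒ keep positive
  Lon: degrees = first 3 digits = 67, minutes = 22.84705; 67 + 22.84705/60 = 67.3807842
  W ⇒ negate

1. 26.457833, -87.557306
2. 62.424333, -118.157772
3. 89.843248, -67.380784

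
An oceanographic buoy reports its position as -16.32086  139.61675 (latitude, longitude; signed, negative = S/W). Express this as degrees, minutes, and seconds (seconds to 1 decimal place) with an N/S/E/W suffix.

16°19′15.1″ S, 139°37′0.3″ E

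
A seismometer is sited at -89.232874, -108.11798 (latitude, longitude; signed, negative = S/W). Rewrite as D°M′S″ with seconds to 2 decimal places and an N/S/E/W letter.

89°13′58.35″ S, 108°07′4.73″ W

Latitude is negative → S; |value| = 89.232874
φ: whole degrees 89; 13.97244′ → 13′ and 58.3464″
Longitude is negative → W; |value| = 108.117980
λ: 0.117980 × 60 = 7.07880′ → 7′, remainder × 60 = 4.7280″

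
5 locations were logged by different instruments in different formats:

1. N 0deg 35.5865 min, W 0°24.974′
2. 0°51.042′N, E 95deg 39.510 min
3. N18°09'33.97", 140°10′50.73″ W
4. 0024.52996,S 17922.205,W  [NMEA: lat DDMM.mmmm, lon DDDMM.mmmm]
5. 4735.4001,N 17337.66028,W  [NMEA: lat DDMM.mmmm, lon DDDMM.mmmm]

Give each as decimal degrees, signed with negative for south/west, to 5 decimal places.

Point 1:
  Latitude: 35.5865′ = 0.593108°; total 0.593108
  N ⇒ keep positive
  Longitude: 24.974′ = 0.416233°; total 0.416233
  W → negative
Point 2:
  Lat: 0 + 51.042/60 = 0.850700
  N → positive
  λ: 39.51′ = 0.658500°; total 95.658500
  E → positive
Point 3:
  Latitude: 9′ + 33.97″ = 9.56617′; 18 + 9.56617/60 = 18.159436
  N ⇒ keep positive
  λ: 140° + 10/60 + 50.73/3600 = 140 + 0.166667 + 0.014092 = 140.180758
  W → negative
Point 4:
  Lat: degrees = first 2 digits = 0, minutes = 24.52996; 0 + 24.52996/60 = 0.408833
  hemisphere S, so the sign is −
  λ: degrees = first 3 digits = 179, minutes = 22.205; 179 + 22.205/60 = 179.370083
  hemisphere W, so the sign is −
Point 5:
  Latitude: split at 2 digits → 47° and 35.4001′; 47 + 35.4001/60 = 47.590002
  N ⇒ keep positive
  Longitude: split at 3 digits → 173° and 37.66028′; 173 + 37.66028/60 = 173.627671
  hemisphere W, so the sign is −

1. 0.59311, -0.41623
2. 0.85070, 95.65850
3. 18.15944, -140.18076
4. -0.40883, -179.37008
5. 47.59000, -173.62767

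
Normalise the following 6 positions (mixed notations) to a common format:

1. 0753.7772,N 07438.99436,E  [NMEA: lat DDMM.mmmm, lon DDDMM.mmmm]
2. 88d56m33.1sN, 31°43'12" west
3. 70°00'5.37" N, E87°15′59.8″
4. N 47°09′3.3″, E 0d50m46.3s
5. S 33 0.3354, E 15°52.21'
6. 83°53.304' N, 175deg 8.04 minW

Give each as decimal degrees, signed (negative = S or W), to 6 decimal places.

Point 1:
  Latitude: degrees = first 2 digits = 7, minutes = 53.7772; 7 + 53.7772/60 = 7.8962867
  N → positive
  λ: degrees = first 3 digits = 74, minutes = 38.99436; 74 + 38.99436/60 = 74.6499060
  E → positive
Point 2:
  Latitude: 88 + 56/60 + 33.1/3600 = 88.9425278
  N → positive
  Longitude: 31 + 43/60 + 12/3600 = 31.7200000
  W ⇒ negate
Point 3:
  φ: 70 + 0/60 + 5.37/3600 = 70.0014917
  N ⇒ keep positive
  Lon: 15′ + 59.8″ = 15.99667′; 87 + 15.99667/60 = 87.2666111
  E ⇒ keep positive
Point 4:
  Lat: 47 + 9/60 + 3.3/3600 = 47.1509167
  N → positive
  Longitude: 0 + 50/60 + 46.3/3600 = 0.8461944
  E ⇒ keep positive
Point 5:
  Latitude: 33 + 0.3354/60 = 33.0055900
  S → negative
  λ: 52.21′ = 0.870167°; total 15.8701667
  E → positive
Point 6:
  Lat: 83 + 53.304/60 = 83.8884000
  N → positive
  λ: 175 + 8.04/60 = 175.1340000
  W ⇒ negate

1. 7.896287, 74.649906
2. 88.942528, -31.720000
3. 70.001492, 87.266611
4. 47.150917, 0.846194
5. -33.005590, 15.870167
6. 83.888400, -175.134000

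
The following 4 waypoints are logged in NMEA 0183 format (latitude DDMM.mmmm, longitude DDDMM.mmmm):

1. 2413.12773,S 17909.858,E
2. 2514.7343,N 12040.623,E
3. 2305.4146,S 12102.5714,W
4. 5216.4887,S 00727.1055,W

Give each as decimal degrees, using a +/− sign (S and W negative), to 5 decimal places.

1. -24.21880, 179.16430
2. 25.24557, 120.67705
3. -23.09024, -121.04286
4. -52.27481, -7.45176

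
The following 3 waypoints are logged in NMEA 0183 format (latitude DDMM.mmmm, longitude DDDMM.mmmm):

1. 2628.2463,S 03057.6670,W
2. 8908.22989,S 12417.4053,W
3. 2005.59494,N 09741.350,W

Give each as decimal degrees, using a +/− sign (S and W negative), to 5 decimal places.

1. -26.47077, -30.96112
2. -89.13716, -124.29009
3. 20.09325, -97.68917

Point 1:
  Lat: degrees = first 2 digits = 26, minutes = 28.2463; 26 + 28.2463/60 = 26.470772
  S → negative
  Longitude: degrees = first 3 digits = 30, minutes = 57.667; 30 + 57.667/60 = 30.961117
  W ⇒ negate
Point 2:
  Lat: split at 2 digits → 89° and 8.22989′; 89 + 8.22989/60 = 89.137165
  hemisphere S, so the sign is −
  Lon: split at 3 digits → 124° and 17.4053′; 124 + 17.4053/60 = 124.290088
  W ⇒ negate
Point 3:
  Latitude: degrees = first 2 digits = 20, minutes = 5.59494; 20 + 5.59494/60 = 20.093249
  N ⇒ keep positive
  Lon: split at 3 digits → 097° and 41.35′; 97 + 41.35/60 = 97.689167
  W ⇒ negate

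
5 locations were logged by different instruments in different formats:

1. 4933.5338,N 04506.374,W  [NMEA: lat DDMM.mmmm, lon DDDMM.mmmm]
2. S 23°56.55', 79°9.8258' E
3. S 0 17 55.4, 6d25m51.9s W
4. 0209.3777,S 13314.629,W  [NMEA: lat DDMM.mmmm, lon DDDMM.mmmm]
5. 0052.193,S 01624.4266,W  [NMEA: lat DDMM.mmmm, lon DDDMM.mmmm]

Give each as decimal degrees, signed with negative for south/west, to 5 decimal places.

1. 49.55890, -45.10623
2. -23.94250, 79.16376
3. -0.29872, -6.43108
4. -2.15630, -133.24382
5. -0.86988, -16.40711

Point 1:
  Latitude: degrees = first 2 digits = 49, minutes = 33.5338; 49 + 33.5338/60 = 49.558897
  N ⇒ keep positive
  Lon: degrees = first 3 digits = 45, minutes = 6.374; 45 + 6.374/60 = 45.106233
  W ⇒ negate
Point 2:
  Lat: 23 + 56.55/60 = 23.942500
  S → negative
  Longitude: 9.8258′ = 0.163763°; total 79.163763
  E ⇒ keep positive
Point 3:
  Lat: 17′ + 55.4″ = 17.92333′; 0 + 17.92333/60 = 0.298722
  hemisphere S, so the sign is −
  Longitude: 6 + 25/60 + 51.9/3600 = 6.431083
  W → negative
Point 4:
  Latitude: degrees = first 2 digits = 2, minutes = 9.3777; 2 + 9.3777/60 = 2.156295
  S → negative
  Lon: degrees = first 3 digits = 133, minutes = 14.629; 133 + 14.629/60 = 133.243817
  W ⇒ negate
Point 5:
  Lat: degrees = first 2 digits = 0, minutes = 52.193; 0 + 52.193/60 = 0.869883
  hemisphere S, so the sign is −
  Lon: split at 3 digits → 016° and 24.4266′; 16 + 24.4266/60 = 16.407110
  hemisphere W, so the sign is −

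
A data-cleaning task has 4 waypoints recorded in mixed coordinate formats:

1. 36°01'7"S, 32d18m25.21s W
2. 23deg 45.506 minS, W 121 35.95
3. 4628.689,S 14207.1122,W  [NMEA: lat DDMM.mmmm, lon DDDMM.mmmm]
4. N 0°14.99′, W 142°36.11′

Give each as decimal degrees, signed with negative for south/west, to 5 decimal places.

1. -36.01861, -32.30700
2. -23.75843, -121.59917
3. -46.47815, -142.11854
4. 0.24983, -142.60183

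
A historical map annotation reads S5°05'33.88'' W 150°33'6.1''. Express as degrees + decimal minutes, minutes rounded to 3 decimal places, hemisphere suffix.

5° 5.565′ S, 150° 33.102′ W

φ: 5 + 33.88/60 = 5.56467′
Lon: seconds/60 = 0.10167; minutes = 33 + 0.10167 = 33.10167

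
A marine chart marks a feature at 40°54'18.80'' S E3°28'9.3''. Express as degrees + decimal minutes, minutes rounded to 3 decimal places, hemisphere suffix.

φ: 54 + 18.8/60 = 54.31333′
Lon: 28 + 9.3/60 = 28.15500′

40° 54.313′ S, 3° 28.155′ E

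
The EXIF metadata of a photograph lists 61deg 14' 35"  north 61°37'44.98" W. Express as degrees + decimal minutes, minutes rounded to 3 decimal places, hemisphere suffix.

Lat: 14 + 35/60 = 14.58333′
Lon: 37 + 44.98/60 = 37.74967′

61° 14.583′ N, 61° 37.750′ W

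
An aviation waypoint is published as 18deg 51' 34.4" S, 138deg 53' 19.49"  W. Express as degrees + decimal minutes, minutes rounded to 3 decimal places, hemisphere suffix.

18° 51.573′ S, 138° 53.325′ W

Lat: 51 + 34.4/60 = 51.57333′
Longitude: 53 + 19.49/60 = 53.32483′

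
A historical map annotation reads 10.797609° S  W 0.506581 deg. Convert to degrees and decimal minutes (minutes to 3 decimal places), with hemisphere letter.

φ: 10° + 0.797609 × 60 = 10° 47.85654′
Longitude: fractional part 0.506581 → 30.39486 minutes

10° 47.857′ S, 0° 30.395′ W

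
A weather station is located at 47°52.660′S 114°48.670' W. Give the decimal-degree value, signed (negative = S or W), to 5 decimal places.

φ: 52.66′ = 0.877667°; total 47.877667
S → negative
λ: 114 + 48.67/60 = 114.811167
hemisphere W, so the sign is −

-47.87767, -114.81117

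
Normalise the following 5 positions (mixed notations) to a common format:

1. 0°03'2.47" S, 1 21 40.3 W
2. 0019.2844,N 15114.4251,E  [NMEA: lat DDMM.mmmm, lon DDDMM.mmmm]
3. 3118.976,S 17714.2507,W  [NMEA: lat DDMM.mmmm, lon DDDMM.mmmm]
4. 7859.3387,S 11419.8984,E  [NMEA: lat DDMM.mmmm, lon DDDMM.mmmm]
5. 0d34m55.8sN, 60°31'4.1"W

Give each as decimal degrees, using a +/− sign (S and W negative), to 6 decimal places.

1. -0.050686, -1.361194
2. 0.321407, 151.240418
3. -31.316267, -177.237512
4. -78.988978, 114.331640
5. 0.582167, -60.517806

Point 1:
  Lat: 0 + 3/60 + 2.47/3600 = 0.0506861
  hemisphere S, so the sign is −
  Longitude: 21′ + 40.3″ = 21.67167′; 1 + 21.67167/60 = 1.3611944
  hemisphere W, so the sign is −
Point 2:
  Lat: degrees = first 2 digits = 0, minutes = 19.2844; 0 + 19.2844/60 = 0.3214067
  N ⇒ keep positive
  λ: split at 3 digits → 151° and 14.4251′; 151 + 14.4251/60 = 151.2404183
  E ⇒ keep positive
Point 3:
  Lat: split at 2 digits → 31° and 18.976′; 31 + 18.976/60 = 31.3162667
  hemisphere S, so the sign is −
  Lon: degrees = first 3 digits = 177, minutes = 14.2507; 177 + 14.2507/60 = 177.2375117
  W ⇒ negate
Point 4:
  φ: degrees = first 2 digits = 78, minutes = 59.3387; 78 + 59.3387/60 = 78.9889783
  hemisphere S, so the sign is −
  λ: degrees = first 3 digits = 114, minutes = 19.8984; 114 + 19.8984/60 = 114.3316400
  E → positive
Point 5:
  Lat: 0 + 34/60 + 55.8/3600 = 0.5821667
  N ⇒ keep positive
  Lon: 60° + 31/60 + 4.1/3600 = 60 + 0.516667 + 0.001139 = 60.5178056
  W ⇒ negate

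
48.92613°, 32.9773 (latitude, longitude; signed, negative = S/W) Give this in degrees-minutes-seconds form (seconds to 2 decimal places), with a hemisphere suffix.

48°55′34.07″ N, 32°58′38.28″ E

φ: 0.926130 × 60 = 55.56780′ → 55′, remainder × 60 = 34.0680″
Lon: whole degrees 32; 58.63800′ → 58′ and 38.2800″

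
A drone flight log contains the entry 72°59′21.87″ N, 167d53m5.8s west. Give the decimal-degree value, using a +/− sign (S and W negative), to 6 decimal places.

72.989408, -167.884944

φ: 72° + 59/60 + 21.87/3600 = 72 + 0.983333 + 0.006075 = 72.9894083
N → positive
Lon: 167 + 53/60 + 5.8/3600 = 167.8849444
W ⇒ negate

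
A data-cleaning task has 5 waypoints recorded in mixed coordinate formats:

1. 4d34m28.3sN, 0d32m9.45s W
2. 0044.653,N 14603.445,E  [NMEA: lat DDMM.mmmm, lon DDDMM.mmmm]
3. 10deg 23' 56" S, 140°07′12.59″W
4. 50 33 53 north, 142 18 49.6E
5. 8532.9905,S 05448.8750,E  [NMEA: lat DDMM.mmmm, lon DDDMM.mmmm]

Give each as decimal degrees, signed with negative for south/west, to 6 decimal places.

1. 4.574528, -0.535958
2. 0.744217, 146.057417
3. -10.398889, -140.120164
4. 50.564722, 142.313778
5. -85.549842, 54.814583

Point 1:
  φ: 34′ + 28.3″ = 34.47167′; 4 + 34.47167/60 = 4.5745278
  N ⇒ keep positive
  Lon: 0 + 32/60 + 9.45/3600 = 0.5359583
  W → negative
Point 2:
  Lat: degrees = first 2 digits = 0, minutes = 44.653; 0 + 44.653/60 = 0.7442167
  N ⇒ keep positive
  Lon: degrees = first 3 digits = 146, minutes = 3.445; 146 + 3.445/60 = 146.0574167
  E → positive
Point 3:
  Latitude: 10° + 23/60 + 56/3600 = 10 + 0.383333 + 0.015556 = 10.3988889
  S ⇒ negate
  Longitude: 140° + 7/60 + 12.59/3600 = 140 + 0.116667 + 0.003497 = 140.1201639
  W ⇒ negate
Point 4:
  φ: 50° + 33/60 + 53/3600 = 50 + 0.550000 + 0.014722 = 50.5647222
  N → positive
  λ: 18′ + 49.6″ = 18.82667′; 142 + 18.82667/60 = 142.3137778
  E → positive
Point 5:
  φ: split at 2 digits → 85° and 32.9905′; 85 + 32.9905/60 = 85.5498417
  S ⇒ negate
  Longitude: split at 3 digits → 054° and 48.875′; 54 + 48.875/60 = 54.8145833
  E ⇒ keep positive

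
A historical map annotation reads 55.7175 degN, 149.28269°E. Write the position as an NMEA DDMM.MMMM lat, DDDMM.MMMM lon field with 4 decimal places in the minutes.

5543.0500,N / 14916.9614,E

φ: minutes = (55.717500 − 55) × 60 = 43.050000
Lon: 149° + 0.282690 × 60 = 149° 16.961400′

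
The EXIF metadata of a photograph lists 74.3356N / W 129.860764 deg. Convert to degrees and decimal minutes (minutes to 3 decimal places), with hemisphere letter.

φ: fractional part 0.335600 → 20.13600 minutes
Longitude: fractional part 0.860764 → 51.64584 minutes

74° 20.136′ N, 129° 51.646′ W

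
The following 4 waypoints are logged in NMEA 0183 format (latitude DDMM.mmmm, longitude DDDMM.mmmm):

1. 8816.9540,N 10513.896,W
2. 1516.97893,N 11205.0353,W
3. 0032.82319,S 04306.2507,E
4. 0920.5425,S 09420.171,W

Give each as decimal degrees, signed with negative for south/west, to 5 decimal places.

1. 88.28257, -105.23160
2. 15.28298, -112.08392
3. -0.54705, 43.10418
4. -9.34238, -94.33618

Point 1:
  Lat: split at 2 digits → 88° and 16.954′; 88 + 16.954/60 = 88.282567
  N ⇒ keep positive
  Longitude: split at 3 digits → 105° and 13.896′; 105 + 13.896/60 = 105.231600
  hemisphere W, so the sign is −
Point 2:
  Lat: split at 2 digits → 15° and 16.97893′; 15 + 16.97893/60 = 15.282982
  N → positive
  Longitude: split at 3 digits → 112° and 5.0353′; 112 + 5.0353/60 = 112.083922
  W → negative
Point 3:
  φ: split at 2 digits → 00° and 32.82319′; 0 + 32.82319/60 = 0.547053
  S ⇒ negate
  λ: split at 3 digits → 043° and 6.2507′; 43 + 6.2507/60 = 43.104178
  E ⇒ keep positive
Point 4:
  Lat: split at 2 digits → 09° and 20.5425′; 9 + 20.5425/60 = 9.342375
  S ⇒ negate
  Longitude: split at 3 digits → 094° and 20.171′; 94 + 20.171/60 = 94.336183
  W ⇒ negate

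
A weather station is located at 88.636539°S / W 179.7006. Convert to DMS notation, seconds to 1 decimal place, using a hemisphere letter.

88°38′11.5″ S, 179°42′2.2″ W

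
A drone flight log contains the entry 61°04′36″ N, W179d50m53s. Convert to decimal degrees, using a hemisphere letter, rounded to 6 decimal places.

61.076667° N, 179.848056° W

Lat: 61° + 4/60 + 36/3600 = 61 + 0.066667 + 0.010000 = 61.0766667
Longitude: 50′ + 53″ = 50.88333′; 179 + 50.88333/60 = 179.8480556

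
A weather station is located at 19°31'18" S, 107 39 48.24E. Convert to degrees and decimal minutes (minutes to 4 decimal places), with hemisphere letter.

19° 31.3000′ S, 107° 39.8040′ E

Latitude: seconds/60 = 0.30000; minutes = 31 + 0.30000 = 31.300000
Lon: seconds/60 = 0.80400; minutes = 39 + 0.80400 = 39.804000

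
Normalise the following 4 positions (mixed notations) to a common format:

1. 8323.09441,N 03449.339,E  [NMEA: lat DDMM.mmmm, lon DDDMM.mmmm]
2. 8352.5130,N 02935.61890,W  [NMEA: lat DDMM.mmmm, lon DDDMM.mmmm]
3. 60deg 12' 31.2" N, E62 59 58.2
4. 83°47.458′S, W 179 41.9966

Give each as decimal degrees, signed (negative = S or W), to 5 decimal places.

1. 83.38491, 34.82232
2. 83.87522, -29.59365
3. 60.20867, 62.99950
4. -83.79097, -179.69994

Point 1:
  Latitude: degrees = first 2 digits = 83, minutes = 23.09441; 83 + 23.09441/60 = 83.384907
  N ⇒ keep positive
  Lon: split at 3 digits → 034° and 49.339′; 34 + 49.339/60 = 34.822317
  E → positive
Point 2:
  φ: degrees = first 2 digits = 83, minutes = 52.513; 83 + 52.513/60 = 83.875217
  N ⇒ keep positive
  λ: split at 3 digits → 029° and 35.6189′; 29 + 35.6189/60 = 29.593648
  W → negative
Point 3:
  Lat: 12′ + 31.2″ = 12.52000′; 60 + 12.52000/60 = 60.208667
  N → positive
  Lon: 59′ + 58.2″ = 59.97000′; 62 + 59.97000/60 = 62.999500
  E → positive
Point 4:
  φ: 83 + 47.458/60 = 83.790967
  hemisphere S, so the sign is −
  Lon: 41.9966′ = 0.699943°; total 179.699943
  W ⇒ negate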